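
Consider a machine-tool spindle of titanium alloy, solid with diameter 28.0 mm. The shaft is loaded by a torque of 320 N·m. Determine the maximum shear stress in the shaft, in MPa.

74.2 MPa

J = πd⁴/32 = π(0.0280)⁴/32 = 6.034×10^-8 m⁴.
τ_max = T·r/J = 320.0 × 0.0140 / 6.034×10^-8 = 7.424×10^7 Pa.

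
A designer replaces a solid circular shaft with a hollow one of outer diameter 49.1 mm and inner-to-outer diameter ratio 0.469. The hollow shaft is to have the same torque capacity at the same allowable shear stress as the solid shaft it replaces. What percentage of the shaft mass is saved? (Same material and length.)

19.4 %

Equal τ_max and T ⇒ the solid shaft needs d_s³ = d_o³(1−k⁴), so d_s = 49.1·(1−0.469⁴)^(1/3) = 48.30 mm.
Area ratio A_h/A_s = d_o²(1−k²)/d_s² = (1−k²)/(1−k⁴)^(2/3) = 0.8063.
Mass saving = 1 − 0.8063 = 19.4 %.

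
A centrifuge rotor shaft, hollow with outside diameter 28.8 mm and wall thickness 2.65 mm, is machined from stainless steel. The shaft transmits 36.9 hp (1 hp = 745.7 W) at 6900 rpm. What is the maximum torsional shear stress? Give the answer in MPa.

14.6 MPa

ω = 2π·6900/60 = 722.6 rad/s, so T = P/ω = 36.9×745.7 / 722.6 = 38.08 N·m.
J = π(d_o⁴ − d_i⁴)/32 = π(0.0288⁴ − 0.0235⁴)/32 = 3.760×10^-8 m⁴.
τ_max = T·r/J = 38.08 × 0.0144 / 3.760×10^-8 = 1.458×10^7 Pa.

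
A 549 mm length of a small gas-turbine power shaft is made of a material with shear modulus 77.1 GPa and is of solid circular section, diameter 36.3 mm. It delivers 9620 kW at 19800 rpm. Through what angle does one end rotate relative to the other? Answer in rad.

0.194 rad

ω = 2π·19800/60 = 2073 rad/s, so T = P/ω = 9620×10³ / 2073 = 4640 N·m.
J = πd⁴/32 = π(0.0363)⁴/32 = 1.705×10^-7 m⁴.
θ = T·L/(G·J) = 4640 × 0.549 / (77.1×10⁹ × 1.705×10^-7) = 0.1938 rad.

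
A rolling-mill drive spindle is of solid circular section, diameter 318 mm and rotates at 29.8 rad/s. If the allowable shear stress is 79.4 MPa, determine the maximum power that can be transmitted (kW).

J = πd⁴/32 = π(0.318)⁴/32 = 1.004×10^-3 m⁴.
T_max = τ_allow·J/r = 7.94×10^7 × 1.004×10^-3 / 0.159 = 501300 N·m.
ω = 29.8 rad/s, so P_max = T_max·ω = 1.494×10^7 W.

14900 kW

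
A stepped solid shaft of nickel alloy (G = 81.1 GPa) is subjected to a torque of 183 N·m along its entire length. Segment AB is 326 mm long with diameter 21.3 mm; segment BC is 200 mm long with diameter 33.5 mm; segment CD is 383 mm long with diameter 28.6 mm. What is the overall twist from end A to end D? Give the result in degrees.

3.05°

J_AB = π(0.0213)⁴/32 = 2.02×10^-8 m⁴; J_BC = π(0.0335)⁴/32 = 1.24×10^-7 m⁴; J_CD = π(0.0286)⁴/32 = 6.57×10^-8 m⁴.
θ = (T/G)·Σ L_i/J_i = (183.0/81.1×10⁹)·(0.326/2.02×10^-8 + 0.200/1.24×10^-7 + 0.383/6.57×10^-8) = 0.05321 rad.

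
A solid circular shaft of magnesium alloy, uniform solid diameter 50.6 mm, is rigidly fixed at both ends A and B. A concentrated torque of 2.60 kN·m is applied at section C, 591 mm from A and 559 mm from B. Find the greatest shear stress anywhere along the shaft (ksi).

With uniform GJ and both ends fixed, compatibility θ_AC = θ_CB gives T_A·a = T_B·b, together with T_A + T_B = T₀.
T_A = T₀·b/(a+b) = 2600·559/1150 = 1264 N·m; T_B = 1336 N·m.
τ in each portion: τ_AC = 4.97×10^7 Pa, τ_CB = 5.25×10^7 Pa; maximum is in CB.
τ_max = T_CB·r/J = 1336·0.0253/6.44×10^-7 = 5.253×10^7 Pa.

7.62 ksi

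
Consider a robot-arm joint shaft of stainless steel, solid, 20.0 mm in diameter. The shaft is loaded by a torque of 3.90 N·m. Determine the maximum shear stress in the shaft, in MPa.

2.48 MPa

J = πd⁴/32 = π(0.0200)⁴/32 = 1.571×10^-8 m⁴.
τ_max = T·r/J = 3.900 × 0.0100 / 1.571×10^-8 = 2.483×10^6 Pa.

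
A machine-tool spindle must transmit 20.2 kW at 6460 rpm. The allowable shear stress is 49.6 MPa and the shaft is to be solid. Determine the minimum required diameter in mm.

ω = 2π·6460/60 = 676.5 rad/s, so T = P/ω = 20.2×10³ / 676.5 = 29.86 N·m.
For a solid shaft τ_max = 16T/(πd³), so d = (16T/(π τ_allow))^(1/3) = (16·29.86/(π·4.96×10^7))^(1/3) = 0.01453 m.

14.5 mm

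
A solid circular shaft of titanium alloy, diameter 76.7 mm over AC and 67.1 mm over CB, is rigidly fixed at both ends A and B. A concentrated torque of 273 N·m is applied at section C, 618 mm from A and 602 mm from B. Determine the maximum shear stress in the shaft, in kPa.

1920 kPa

Compatibility: T_A·a/J_AC = T_B·b/J_CB with T_A + T_B = T₀.
J_AC = 3.40×10^-6 m⁴, J_CB = 1.99×10^-6 m⁴, so T_A = T₀·(J_AC/a)/((J_AC/a)+(J_CB/b)) = 170.5 N·m, T_B = 102.5 N·m.
τ in each portion: τ_AC = 1.92×10^6 Pa, τ_CB = 1.73×10^6 Pa; maximum is in AC.
τ_max = T_AC·r/J = 170.5·0.0384/3.40×10^-6 = 1.924×10^6 Pa.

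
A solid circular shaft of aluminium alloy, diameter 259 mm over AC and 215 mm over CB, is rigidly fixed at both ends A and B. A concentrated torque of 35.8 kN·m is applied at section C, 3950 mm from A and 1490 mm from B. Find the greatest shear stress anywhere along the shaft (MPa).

10.2 MPa

Compatibility: T_A·a/J_AC = T_B·b/J_CB with T_A + T_B = T₀.
J_AC = 4.42×10^-4 m⁴, J_CB = 2.10×10^-4 m⁴, so T_A = T₀·(J_AC/a)/((J_AC/a)+(J_CB/b)) = 15850 N·m, T_B = 19950 N·m.
τ in each portion: τ_AC = 4.65×10^6 Pa, τ_CB = 1.02×10^7 Pa; maximum is in CB.
τ_max = T_CB·r/J = 19950·0.107/2.10×10^-4 = 1.022×10^7 Pa.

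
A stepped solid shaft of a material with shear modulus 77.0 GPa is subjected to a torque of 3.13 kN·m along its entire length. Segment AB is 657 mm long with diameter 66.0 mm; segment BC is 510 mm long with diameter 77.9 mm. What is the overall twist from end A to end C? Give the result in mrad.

J_AB = π(0.0660)⁴/32 = 1.86×10^-6 m⁴; J_BC = π(0.0779)⁴/32 = 3.62×10^-6 m⁴.
θ = (T/G)·Σ L_i/J_i = (3130/77.0×10⁹)·(0.657/1.86×10^-6 + 0.510/3.62×10^-6) = 0.02007 rad.

20.1 mrad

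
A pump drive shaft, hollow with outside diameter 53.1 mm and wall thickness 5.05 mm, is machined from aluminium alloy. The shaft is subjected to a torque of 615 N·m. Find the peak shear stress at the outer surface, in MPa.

J = π(d_o⁴ − d_i⁴)/32 = π(0.0531⁴ − 0.0430⁴)/32 = 4.449×10^-7 m⁴.
τ_max = T·r/J = 615.0 × 0.0266 / 4.449×10^-7 = 3.670×10^7 Pa.

36.7 MPa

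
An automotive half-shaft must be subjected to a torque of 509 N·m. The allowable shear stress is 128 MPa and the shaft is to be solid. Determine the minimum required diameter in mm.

27.3 mm

For a solid shaft τ_max = 16T/(πd³), so d = (16T/(π τ_allow))^(1/3) = (16·509.0/(π·1.28×10^8))^(1/3) = 0.02726 m.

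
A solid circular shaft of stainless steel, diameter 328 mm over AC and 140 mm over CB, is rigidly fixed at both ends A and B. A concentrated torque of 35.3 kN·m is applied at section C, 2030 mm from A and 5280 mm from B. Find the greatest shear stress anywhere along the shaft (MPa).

5.03 MPa

Compatibility: T_A·a/J_AC = T_B·b/J_CB with T_A + T_B = T₀.
J_AC = 1.14×10^-3 m⁴, J_CB = 3.77×10^-5 m⁴, so T_A = T₀·(J_AC/a)/((J_AC/a)+(J_CB/b)) = 34860 N·m, T_B = 444.8 N·m.
τ in each portion: τ_AC = 5.03×10^6 Pa, τ_CB = 8.26×10^5 Pa; maximum is in AC.
τ_max = T_AC·r/J = 34860·0.164/1.14×10^-3 = 5.031×10^6 Pa.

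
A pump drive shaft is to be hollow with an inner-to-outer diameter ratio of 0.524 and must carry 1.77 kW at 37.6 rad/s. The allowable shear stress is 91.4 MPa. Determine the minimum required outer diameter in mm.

14.2 mm

ω = 37.6 rad/s, so T = P/ω = 1.77×10³ / 37.60 = 47.07 N·m.
For a hollow shaft with d_i/d_o = 0.524: τ_max = 16T/(π d_o³ (1−k⁴)), so d_o = [16T/(π τ_allow (1−k⁴))]^(1/3) = [16·47.07/(π·9.14×10^7·0.9246)]^(1/3) = 0.01416 m.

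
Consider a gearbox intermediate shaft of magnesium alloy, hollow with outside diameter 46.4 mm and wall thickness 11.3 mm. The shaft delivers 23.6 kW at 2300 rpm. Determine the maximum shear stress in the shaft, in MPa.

5.37 MPa

ω = 2π·2300/60 = 240.9 rad/s, so T = P/ω = 23.6×10³ / 240.9 = 97.98 N·m.
J = π(d_o⁴ − d_i⁴)/32 = π(0.0464⁴ − 0.0238⁴)/32 = 4.236×10^-7 m⁴.
τ_max = T·r/J = 97.98 × 0.0232 / 4.236×10^-7 = 5.367×10^6 Pa.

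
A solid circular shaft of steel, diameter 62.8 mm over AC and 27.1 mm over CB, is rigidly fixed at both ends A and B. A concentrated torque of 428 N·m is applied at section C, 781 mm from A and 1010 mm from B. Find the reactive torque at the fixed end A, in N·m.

Compatibility: T_A·a/J_AC = T_B·b/J_CB with T_A + T_B = T₀.
J_AC = 1.53×10^-6 m⁴, J_CB = 5.30×10^-8 m⁴, so T_A = T₀·(J_AC/a)/((J_AC/a)+(J_CB/b)) = 416.8 N·m, T_B = 11.18 N·m.

417 N·m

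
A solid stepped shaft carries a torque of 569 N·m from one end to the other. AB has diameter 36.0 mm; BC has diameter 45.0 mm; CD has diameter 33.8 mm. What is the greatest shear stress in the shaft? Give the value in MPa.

75.0 MPa

Under the same torque, τ_max = 16T/(πd³) is largest where d is smallest — segment CD (d = 33.8 mm).
τ_max = 16·569.0/(π·(0.0338)³) = 7.505×10^7 Pa.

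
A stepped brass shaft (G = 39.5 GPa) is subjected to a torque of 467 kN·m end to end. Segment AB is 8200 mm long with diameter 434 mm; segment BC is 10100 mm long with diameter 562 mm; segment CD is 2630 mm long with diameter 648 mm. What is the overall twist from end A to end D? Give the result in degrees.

J_AB = π(0.434)⁴/32 = 3.48×10^-3 m⁴; J_BC = π(0.562)⁴/32 = 9.79×10^-3 m⁴; J_CD = π(0.648)⁴/32 = 0.0173 m⁴.
θ = (T/G)·Σ L_i/J_i = (467000/39.5×10⁹)·(8.20/3.48×10^-3 + 10.1/9.79×10^-3 + 2.63/0.0173) = 0.04182 rad.

2.40°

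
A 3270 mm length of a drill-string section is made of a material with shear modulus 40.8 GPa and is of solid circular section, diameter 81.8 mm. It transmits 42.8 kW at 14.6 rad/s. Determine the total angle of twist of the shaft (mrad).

53.5 mrad

ω = 14.6 rad/s, so T = P/ω = 42.8×10³ / 14.60 = 2932 N·m.
J = πd⁴/32 = π(0.0818)⁴/32 = 4.396×10^-6 m⁴.
θ = T·L/(G·J) = 2932 × 3.27 / (40.8×10⁹ × 4.396×10^-6) = 0.05345 rad.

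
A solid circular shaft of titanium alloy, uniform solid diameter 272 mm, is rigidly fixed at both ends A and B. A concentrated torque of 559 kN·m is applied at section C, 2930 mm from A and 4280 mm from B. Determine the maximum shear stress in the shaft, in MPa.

84.0 MPa

With uniform GJ and both ends fixed, compatibility θ_AC = θ_CB gives T_A·a = T_B·b, together with T_A + T_B = T₀.
T_A = T₀·b/(a+b) = 559000·4280/7210 = 331800 N·m; T_B = 227200 N·m.
τ in each portion: τ_AC = 8.40×10^7 Pa, τ_CB = 5.75×10^7 Pa; maximum is in AC.
τ_max = T_AC·r/J = 331800·0.136/5.37×10^-4 = 8.398×10^7 Pa.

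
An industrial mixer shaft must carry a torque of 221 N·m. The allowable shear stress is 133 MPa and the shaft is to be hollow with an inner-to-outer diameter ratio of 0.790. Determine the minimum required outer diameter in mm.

For a hollow shaft with d_i/d_o = 0.790: τ_max = 16T/(π d_o³ (1−k⁴)), so d_o = [16T/(π τ_allow (1−k⁴))]^(1/3) = [16·221.0/(π·1.33×10^8·0.6105)]^(1/3) = 0.02402 m.

24.0 mm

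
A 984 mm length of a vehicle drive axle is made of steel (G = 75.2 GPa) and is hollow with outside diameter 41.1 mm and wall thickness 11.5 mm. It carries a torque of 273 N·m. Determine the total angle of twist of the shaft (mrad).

J = π(d_o⁴ − d_i⁴)/32 = π(0.0411⁴ − 0.0181⁴)/32 = 2.696×10^-7 m⁴.
θ = T·L/(G·J) = 273.0 × 0.984 / (75.2×10⁹ × 2.696×10^-7) = 0.01325 rad.

13.3 mrad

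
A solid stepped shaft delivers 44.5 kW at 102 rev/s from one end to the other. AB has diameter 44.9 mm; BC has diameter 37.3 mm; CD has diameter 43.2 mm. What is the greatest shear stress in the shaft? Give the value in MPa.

ω = 2π·102 = 640.9 rad/s, so T = P/ω = 44.5×10³ / 640.9 = 69.44 N·m.
Under the same torque, τ_max = 16T/(πd³) is largest where d is smallest — segment BC (d = 37.3 mm).
τ_max = 16·69.44/(π·(0.0373)³) = 6.814×10^6 Pa.

6.81 MPa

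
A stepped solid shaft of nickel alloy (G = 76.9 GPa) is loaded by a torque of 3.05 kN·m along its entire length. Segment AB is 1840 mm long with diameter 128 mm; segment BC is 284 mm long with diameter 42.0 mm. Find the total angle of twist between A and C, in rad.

0.0396 rad

J_AB = π(0.128)⁴/32 = 2.64×10^-5 m⁴; J_BC = π(0.0420)⁴/32 = 3.05×10^-7 m⁴.
θ = (T/G)·Σ L_i/J_i = (3050/76.9×10⁹)·(1.84/2.64×10^-5 + 0.284/3.05×10^-7) = 0.03964 rad.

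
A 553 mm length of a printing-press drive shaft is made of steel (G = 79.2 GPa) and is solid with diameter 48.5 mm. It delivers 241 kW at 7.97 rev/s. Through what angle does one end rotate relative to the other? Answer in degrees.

3.54°

ω = 2π·7.97 = 50.08 rad/s, so T = P/ω = 241×10³ / 50.08 = 4813 N·m.
J = πd⁴/32 = π(0.0485)⁴/32 = 5.432×10^-7 m⁴.
θ = T·L/(G·J) = 4813 × 0.553 / (79.2×10⁹ × 5.432×10^-7) = 0.06186 rad.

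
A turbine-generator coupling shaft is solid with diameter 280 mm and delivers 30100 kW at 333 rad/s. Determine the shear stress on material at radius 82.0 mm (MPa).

ω = 333 rad/s, so T = P/ω = 30100×10³ / 333.0 = 90390 N·m.
J = πd⁴/32 = π(0.280)⁴/32 = 6.034×10^-4 m⁴.
Shear stress varies linearly with radius: τ = T·r/J = 90390 × 0.0820 / 6.034×10^-4 = 1.228×10^7 Pa.

12.3 MPa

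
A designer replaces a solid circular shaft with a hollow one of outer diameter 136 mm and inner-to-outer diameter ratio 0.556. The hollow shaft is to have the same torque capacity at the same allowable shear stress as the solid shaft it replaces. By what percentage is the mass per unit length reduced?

26.1 %

Equal τ_max and T ⇒ the solid shaft needs d_s³ = d_o³(1−k⁴), so d_s = 136·(1−0.556⁴)^(1/3) = 131.5 mm.
Area ratio A_h/A_s = d_o²(1−k²)/d_s² = (1−k²)/(1−k⁴)^(2/3) = 0.7387.
Mass saving = 1 − 0.7387 = 26.1 %.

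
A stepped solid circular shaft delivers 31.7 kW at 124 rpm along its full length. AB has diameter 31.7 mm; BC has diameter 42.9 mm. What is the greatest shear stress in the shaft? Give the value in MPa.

390 MPa

ω = 2π·124/60 = 12.99 rad/s, so T = P/ω = 31.7×10³ / 12.99 = 2441 N·m.
Under the same torque, τ_max = 16T/(πd³) is largest where d is smallest — segment AB (d = 31.7 mm).
τ_max = 16·2441/(π·(0.0317)³) = 3.903×10^8 Pa.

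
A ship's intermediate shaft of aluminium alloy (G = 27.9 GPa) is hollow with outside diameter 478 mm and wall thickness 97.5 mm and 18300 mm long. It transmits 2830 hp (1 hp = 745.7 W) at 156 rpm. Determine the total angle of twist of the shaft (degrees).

1.08°

ω = 2π·156/60 = 16.34 rad/s, so T = P/ω = 2830×745.7 / 16.34 = 129200 N·m.
J = π(d_o⁴ − d_i⁴)/32 = π(0.478⁴ − 0.283⁴)/32 = 4.495×10^-3 m⁴.
θ = T·L/(G·J) = 129200 × 18.3 / (27.9×10⁹ × 4.495×10^-3) = 0.01885 rad.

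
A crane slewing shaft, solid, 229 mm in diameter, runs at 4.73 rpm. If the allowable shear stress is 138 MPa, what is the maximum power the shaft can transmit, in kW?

J = πd⁴/32 = π(0.229)⁴/32 = 2.700×10^-4 m⁴.
T_max = τ_allow·J/r = 1.38×10^8 × 2.700×10^-4 / 0.115 = 325400 N·m.
ω = 2π·4.73/60 = 0.4953 rad/s, so P_max = T_max·ω = 1.612×10^5 W.

161 kW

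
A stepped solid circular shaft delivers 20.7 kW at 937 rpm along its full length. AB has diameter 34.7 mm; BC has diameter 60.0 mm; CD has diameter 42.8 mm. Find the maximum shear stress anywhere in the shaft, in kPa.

ω = 2π·937/60 = 98.12 rad/s, so T = P/ω = 20.7×10³ / 98.12 = 211.0 N·m.
Under the same torque, τ_max = 16T/(πd³) is largest where d is smallest — segment AB (d = 34.7 mm).
τ_max = 16·211.0/(π·(0.0347)³) = 2.571×10^7 Pa.

25700 kPa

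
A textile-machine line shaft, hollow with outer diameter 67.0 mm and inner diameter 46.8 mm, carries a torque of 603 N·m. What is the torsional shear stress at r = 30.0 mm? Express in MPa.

J = π(d_o⁴ − d_i⁴)/32 = π(0.0670⁴ − 0.0468⁴)/32 = 1.507×10^-6 m⁴.
Shear stress varies linearly with radius: τ = T·r/J = 603.0 × 0.0300 / 1.507×10^-6 = 1.200×10^7 Pa.

12.0 MPa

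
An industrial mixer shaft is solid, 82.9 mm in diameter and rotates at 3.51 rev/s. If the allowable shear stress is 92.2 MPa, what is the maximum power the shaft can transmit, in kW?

227 kW

J = πd⁴/32 = π(0.0829)⁴/32 = 4.637×10^-6 m⁴.
T_max = τ_allow·J/r = 9.22×10^7 × 4.637×10^-6 / 0.0415 = 10310 N·m.
ω = 2π·3.51 = 22.05 rad/s, so P_max = T_max·ω = 2.275×10^5 W.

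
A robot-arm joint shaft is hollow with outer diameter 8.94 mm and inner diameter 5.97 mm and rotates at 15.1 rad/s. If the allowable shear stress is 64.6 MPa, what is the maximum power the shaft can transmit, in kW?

J = π(d_o⁴ − d_i⁴)/32 = π(0.00894⁴ − 0.00597⁴)/32 = 5.024×10^-10 m⁴.
T_max = τ_allow·J/r = 6.46×10^7 × 5.024×10^-10 / 0.00447 = 7.261 N·m.
ω = 15.1 rad/s, so P_max = T_max·ω = 109.6 W.

0.110 kW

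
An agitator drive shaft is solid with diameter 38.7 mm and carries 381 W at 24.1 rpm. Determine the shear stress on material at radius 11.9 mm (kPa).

ω = 2π·24.1/60 = 2.524 rad/s, so T = P/ω = 381 / 2.524 = 151.0 N·m.
J = πd⁴/32 = π(0.0387)⁴/32 = 2.202×10^-7 m⁴.
Shear stress varies linearly with radius: τ = T·r/J = 151.0 × 0.0119 / 2.202×10^-7 = 8.158×10^6 Pa.

8160 kPa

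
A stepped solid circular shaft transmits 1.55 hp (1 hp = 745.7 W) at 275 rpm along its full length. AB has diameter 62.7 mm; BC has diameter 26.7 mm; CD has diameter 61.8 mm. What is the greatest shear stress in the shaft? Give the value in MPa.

10.7 MPa

ω = 2π·275/60 = 28.80 rad/s, so T = P/ω = 1.55×745.7 / 28.80 = 40.14 N·m.
Under the same torque, τ_max = 16T/(πd³) is largest where d is smallest — segment BC (d = 26.7 mm).
τ_max = 16·40.14/(π·(0.0267)³) = 1.074×10^7 Pa.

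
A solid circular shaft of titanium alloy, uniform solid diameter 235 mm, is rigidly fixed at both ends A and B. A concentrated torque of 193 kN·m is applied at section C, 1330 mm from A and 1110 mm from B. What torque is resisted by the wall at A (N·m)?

With uniform GJ and both ends fixed, compatibility θ_AC = θ_CB gives T_A·a = T_B·b, together with T_A + T_B = T₀.
T_A = T₀·b/(a+b) = 193000·1110/2440 = 87800 N·m; T_B = 105200 N·m.

87800 N·m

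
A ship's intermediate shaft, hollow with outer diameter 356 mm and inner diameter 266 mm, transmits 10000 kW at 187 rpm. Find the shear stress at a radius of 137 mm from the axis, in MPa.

64.5 MPa

ω = 2π·187/60 = 19.58 rad/s, so T = P/ω = 10000×10³ / 19.58 = 510700 N·m.
J = π(d_o⁴ − d_i⁴)/32 = π(0.356⁴ − 0.266⁴)/32 = 1.085×10^-3 m⁴.
Shear stress varies linearly with radius: τ = T·r/J = 510700 × 0.137 / 1.085×10^-3 = 6.446×10^7 Pa.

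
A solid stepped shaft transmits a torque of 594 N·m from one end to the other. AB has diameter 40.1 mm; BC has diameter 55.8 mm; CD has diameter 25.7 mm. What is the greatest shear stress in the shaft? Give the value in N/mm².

Under the same torque, τ_max = 16T/(πd³) is largest where d is smallest — segment CD (d = 25.7 mm).
τ_max = 16·594.0/(π·(0.0257)³) = 1.782×10^8 Pa.

178 N/mm²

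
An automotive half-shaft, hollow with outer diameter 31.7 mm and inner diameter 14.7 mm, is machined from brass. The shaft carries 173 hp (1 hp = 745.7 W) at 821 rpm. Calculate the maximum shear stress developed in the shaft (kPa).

252000 kPa

ω = 2π·821/60 = 85.97 rad/s, so T = P/ω = 173×745.7 / 85.97 = 1501 N·m.
J = π(d_o⁴ − d_i⁴)/32 = π(0.0317⁴ − 0.0147⁴)/32 = 9.455×10^-8 m⁴.
τ_max = T·r/J = 1501 × 0.0158 / 9.455×10^-8 = 2.515×10^8 Pa.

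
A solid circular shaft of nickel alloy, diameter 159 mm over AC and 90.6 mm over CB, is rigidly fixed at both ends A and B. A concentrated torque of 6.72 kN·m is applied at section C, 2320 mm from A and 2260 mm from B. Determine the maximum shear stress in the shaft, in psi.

Compatibility: T_A·a/J_AC = T_B·b/J_CB with T_A + T_B = T₀.
J_AC = 6.27×10^-5 m⁴, J_CB = 6.61×10^-6 m⁴, so T_A = T₀·(J_AC/a)/((J_AC/a)+(J_CB/b)) = 6064 N·m, T_B = 656.2 N·m.
τ in each portion: τ_AC = 7.68×10^6 Pa, τ_CB = 4.49×10^6 Pa; maximum is in AC.
τ_max = T_AC·r/J = 6064·0.0795/6.27×10^-5 = 7.683×10^6 Pa.

1110 psi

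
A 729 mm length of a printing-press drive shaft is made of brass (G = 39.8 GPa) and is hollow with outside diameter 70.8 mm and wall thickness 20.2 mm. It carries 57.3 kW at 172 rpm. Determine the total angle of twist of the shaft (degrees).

ω = 2π·172/60 = 18.01 rad/s, so T = P/ω = 57.3×10³ / 18.01 = 3181 N·m.
J = π(d_o⁴ − d_i⁴)/32 = π(0.0708⁴ − 0.0304⁴)/32 = 2.383×10^-6 m⁴.
θ = T·L/(G·J) = 3181 × 0.729 / (39.8×10⁹ × 2.383×10^-6) = 0.02445 rad.

1.40°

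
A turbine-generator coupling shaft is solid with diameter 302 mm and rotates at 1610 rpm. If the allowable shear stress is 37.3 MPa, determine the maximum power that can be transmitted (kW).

J = πd⁴/32 = π(0.302)⁴/32 = 8.166×10^-4 m⁴.
T_max = τ_allow·J/r = 3.73×10^7 × 8.166×10^-4 / 0.151 = 201700 N·m.
ω = 2π·1610/60 = 168.6 rad/s, so P_max = T_max·ω = 3.401×10^7 W.

34000 kW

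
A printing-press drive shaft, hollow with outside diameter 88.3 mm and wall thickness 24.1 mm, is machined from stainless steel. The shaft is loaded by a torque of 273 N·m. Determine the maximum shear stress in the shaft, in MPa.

2.11 MPa

J = π(d_o⁴ − d_i⁴)/32 = π(0.0883⁴ − 0.0401⁴)/32 = 5.714×10^-6 m⁴.
τ_max = T·r/J = 273.0 × 0.0442 / 5.714×10^-6 = 2.109×10^6 Pa.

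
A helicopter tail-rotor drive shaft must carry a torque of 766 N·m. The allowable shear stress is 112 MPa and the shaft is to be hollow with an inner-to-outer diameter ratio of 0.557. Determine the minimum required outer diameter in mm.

33.8 mm

For a hollow shaft with d_i/d_o = 0.557: τ_max = 16T/(π d_o³ (1−k⁴)), so d_o = [16T/(π τ_allow (1−k⁴))]^(1/3) = [16·766.0/(π·1.12×10^8·0.9037)]^(1/3) = 0.03378 m.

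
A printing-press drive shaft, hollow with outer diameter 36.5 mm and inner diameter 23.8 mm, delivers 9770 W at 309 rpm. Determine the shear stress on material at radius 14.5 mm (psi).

ω = 2π·309/60 = 32.36 rad/s, so T = P/ω = 9770 / 32.36 = 301.9 N·m.
J = π(d_o⁴ − d_i⁴)/32 = π(0.0365⁴ − 0.0238⁴)/32 = 1.427×10^-7 m⁴.
Shear stress varies linearly with radius: τ = T·r/J = 301.9 × 0.0145 / 1.427×10^-7 = 3.067×10^7 Pa.

4450 psi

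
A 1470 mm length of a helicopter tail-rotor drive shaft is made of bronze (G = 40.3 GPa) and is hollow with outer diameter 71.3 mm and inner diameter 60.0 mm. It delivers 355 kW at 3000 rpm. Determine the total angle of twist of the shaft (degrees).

1.87°

ω = 2π·3000/60 = 314.2 rad/s, so T = P/ω = 355×10³ / 314.2 = 1130 N·m.
J = π(d_o⁴ − d_i⁴)/32 = π(0.0713⁴ − 0.0600⁴)/32 = 1.265×10^-6 m⁴.
θ = T·L/(G·J) = 1130 × 1.47 / (40.3×10⁹ × 1.265×10^-6) = 0.03259 rad.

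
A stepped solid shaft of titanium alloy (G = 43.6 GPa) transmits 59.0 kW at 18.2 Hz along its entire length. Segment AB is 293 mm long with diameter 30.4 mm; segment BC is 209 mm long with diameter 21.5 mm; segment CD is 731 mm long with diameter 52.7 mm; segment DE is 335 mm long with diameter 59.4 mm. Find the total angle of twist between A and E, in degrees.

ω = 2π·18.2 = 114.4 rad/s, so T = P/ω = 59.0×10³ / 114.4 = 515.9 N·m.
J_AB = π(0.0304)⁴/32 = 8.38×10^-8 m⁴; J_BC = π(0.0215)⁴/32 = 2.10×10^-8 m⁴; J_CD = π(0.0527)⁴/32 = 7.57×10^-7 m⁴; J_DE = π(0.0594)⁴/32 = 1.22×10^-6 m⁴.
θ = (T/G)·Σ L_i/J_i = (515.9/43.6×10⁹)·(0.293/8.38×10^-8 + 0.209/2.10×10^-8 + 0.731/7.57×10^-7 + 0.335/1.22×10^-6) = 0.1739 rad.

9.96°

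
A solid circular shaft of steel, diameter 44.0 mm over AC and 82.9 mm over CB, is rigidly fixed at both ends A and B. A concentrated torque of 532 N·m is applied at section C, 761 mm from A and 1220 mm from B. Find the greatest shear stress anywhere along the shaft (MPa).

Compatibility: T_A·a/J_AC = T_B·b/J_CB with T_A + T_B = T₀.
J_AC = 3.68×10^-7 m⁴, J_CB = 4.64×10^-6 m⁴, so T_A = T₀·(J_AC/a)/((J_AC/a)+(J_CB/b)) = 60.04 N·m, T_B = 472.0 N·m.
τ in each portion: τ_AC = 3.59×10^6 Pa, τ_CB = 4.22×10^6 Pa; maximum is in CB.
τ_max = T_CB·r/J = 472.0·0.0415/4.64×10^-6 = 4.219×10^6 Pa.

4.22 MPa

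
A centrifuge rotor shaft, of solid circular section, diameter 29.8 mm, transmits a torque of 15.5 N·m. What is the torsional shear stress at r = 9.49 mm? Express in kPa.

J = πd⁴/32 = π(0.0298)⁴/32 = 7.742×10^-8 m⁴.
Shear stress varies linearly with radius: τ = T·r/J = 15.50 × 0.00949 / 7.742×10^-8 = 1.900×10^6 Pa.

1900 kPa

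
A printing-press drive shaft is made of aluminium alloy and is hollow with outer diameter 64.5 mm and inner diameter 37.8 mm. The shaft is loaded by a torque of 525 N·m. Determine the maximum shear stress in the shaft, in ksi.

J = π(d_o⁴ − d_i⁴)/32 = π(0.0645⁴ − 0.0378⁴)/32 = 1.499×10^-6 m⁴.
τ_max = T·r/J = 525.0 × 0.0323 / 1.499×10^-6 = 1.130×10^7 Pa.

1.64 ksi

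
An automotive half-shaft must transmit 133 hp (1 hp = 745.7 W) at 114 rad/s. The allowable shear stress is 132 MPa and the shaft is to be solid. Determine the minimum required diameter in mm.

32.3 mm

ω = 114 rad/s, so T = P/ω = 133×745.7 / 114.0 = 870.0 N·m.
For a solid shaft τ_max = 16T/(πd³), so d = (16T/(π τ_allow))^(1/3) = (16·870.0/(π·1.32×10^8))^(1/3) = 0.03226 m.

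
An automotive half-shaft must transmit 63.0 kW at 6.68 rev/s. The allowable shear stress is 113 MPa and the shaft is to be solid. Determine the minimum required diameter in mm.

40.7 mm

ω = 2π·6.68 = 41.97 rad/s, so T = P/ω = 63.0×10³ / 41.97 = 1501 N·m.
For a solid shaft τ_max = 16T/(πd³), so d = (16T/(π τ_allow))^(1/3) = (16·1501/(π·1.13×10^8))^(1/3) = 0.04075 m.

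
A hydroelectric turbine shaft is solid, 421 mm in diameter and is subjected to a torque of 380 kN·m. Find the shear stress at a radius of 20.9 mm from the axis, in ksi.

0.373 ksi

J = πd⁴/32 = π(0.421)⁴/32 = 3.084×10^-3 m⁴.
Shear stress varies linearly with radius: τ = T·r/J = 380000 × 0.0209 / 3.084×10^-3 = 2.575×10^6 Pa.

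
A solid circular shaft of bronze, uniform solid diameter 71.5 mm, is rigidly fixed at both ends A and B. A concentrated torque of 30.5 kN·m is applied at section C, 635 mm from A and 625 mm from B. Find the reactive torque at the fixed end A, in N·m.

With uniform GJ and both ends fixed, compatibility θ_AC = θ_CB gives T_A·a = T_B·b, together with T_A + T_B = T₀.
T_A = T₀·b/(a+b) = 30500·625/1260 = 15130 N·m; T_B = 15370 N·m.

15100 N·m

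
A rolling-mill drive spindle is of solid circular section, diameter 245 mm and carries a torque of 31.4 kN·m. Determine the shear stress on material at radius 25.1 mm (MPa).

2.23 MPa

J = πd⁴/32 = π(0.245)⁴/32 = 3.537×10^-4 m⁴.
Shear stress varies linearly with radius: τ = T·r/J = 31400 × 0.0251 / 3.537×10^-4 = 2.228×10^6 Pa.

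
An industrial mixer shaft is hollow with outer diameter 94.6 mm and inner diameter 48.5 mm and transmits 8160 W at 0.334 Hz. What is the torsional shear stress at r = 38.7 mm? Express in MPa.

ω = 2π·0.334 = 2.099 rad/s, so T = P/ω = 8160 / 2.099 = 3888 N·m.
J = π(d_o⁴ − d_i⁴)/32 = π(0.0946⁴ − 0.0485⁴)/32 = 7.319×10^-6 m⁴.
Shear stress varies linearly with radius: τ = T·r/J = 3888 × 0.0387 / 7.319×10^-6 = 2.056×10^7 Pa.

20.6 MPa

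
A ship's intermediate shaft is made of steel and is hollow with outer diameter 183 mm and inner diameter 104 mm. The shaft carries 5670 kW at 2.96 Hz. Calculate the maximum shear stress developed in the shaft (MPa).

283 MPa

ω = 2π·2.96 = 18.60 rad/s, so T = P/ω = 5670×10³ / 18.60 = 304900 N·m.
J = π(d_o⁴ − d_i⁴)/32 = π(0.183⁴ − 0.104⁴)/32 = 9.862×10^-5 m⁴.
τ_max = T·r/J = 304900 × 0.0915 / 9.862×10^-5 = 2.829×10^8 Pa.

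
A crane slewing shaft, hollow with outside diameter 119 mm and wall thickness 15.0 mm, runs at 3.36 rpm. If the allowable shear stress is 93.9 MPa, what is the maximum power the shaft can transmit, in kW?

J = π(d_o⁴ − d_i⁴)/32 = π(0.119⁴ − 0.0890⁴)/32 = 1.353×10^-5 m⁴.
T_max = τ_allow·J/r = 9.39×10^7 × 1.353×10^-5 / 0.0595 = 21350 N·m.
ω = 2π·3.36/60 = 0.3519 rad/s, so P_max = T_max·ω = 7512 W.

7.51 kW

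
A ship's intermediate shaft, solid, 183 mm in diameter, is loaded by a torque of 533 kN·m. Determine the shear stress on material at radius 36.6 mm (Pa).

1.77e8 Pa

J = πd⁴/32 = π(0.183)⁴/32 = 1.101×10^-4 m⁴.
Shear stress varies linearly with radius: τ = T·r/J = 533000 × 0.0366 / 1.101×10^-4 = 1.772×10^8 Pa.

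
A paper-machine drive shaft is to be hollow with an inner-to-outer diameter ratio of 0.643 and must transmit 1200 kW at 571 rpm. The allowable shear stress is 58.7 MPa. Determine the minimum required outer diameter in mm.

ω = 2π·571/60 = 59.79 rad/s, so T = P/ω = 1200×10³ / 59.79 = 20070 N·m.
For a hollow shaft with d_i/d_o = 0.643: τ_max = 16T/(π d_o³ (1−k⁴)), so d_o = [16T/(π τ_allow (1−k⁴))]^(1/3) = [16·20070/(π·5.87×10^7·0.8291)]^(1/3) = 0.1281 m.

128 mm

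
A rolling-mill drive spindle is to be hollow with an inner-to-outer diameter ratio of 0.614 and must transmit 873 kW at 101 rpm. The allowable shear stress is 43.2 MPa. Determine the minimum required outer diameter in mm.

ω = 2π·101/60 = 10.58 rad/s, so T = P/ω = 873×10³ / 10.58 = 82540 N·m.
For a hollow shaft with d_i/d_o = 0.614: τ_max = 16T/(π d_o³ (1−k⁴)), so d_o = [16T/(π τ_allow (1−k⁴))]^(1/3) = [16·82540/(π·4.32×10^7·0.8579)]^(1/3) = 0.2247 m.

225 mm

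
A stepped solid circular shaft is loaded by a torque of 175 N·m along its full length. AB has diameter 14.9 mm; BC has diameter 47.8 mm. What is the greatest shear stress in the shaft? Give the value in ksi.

39.1 ksi

Under the same torque, τ_max = 16T/(πd³) is largest where d is smallest — segment AB (d = 14.9 mm).
τ_max = 16·175.0/(π·(0.0149)³) = 2.694×10^8 Pa.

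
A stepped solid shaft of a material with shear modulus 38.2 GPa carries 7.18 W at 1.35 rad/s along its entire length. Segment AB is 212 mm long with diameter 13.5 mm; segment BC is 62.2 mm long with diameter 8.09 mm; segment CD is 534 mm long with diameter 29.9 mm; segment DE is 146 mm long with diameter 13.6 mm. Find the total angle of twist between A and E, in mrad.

36.6 mrad

ω = 1.35 rad/s, so T = P/ω = 7.18 / 1.350 = 5.319 N·m.
J_AB = π(0.0135)⁴/32 = 3.26×10^-9 m⁴; J_BC = π(0.00809)⁴/32 = 4.21×10^-10 m⁴; J_CD = π(0.0299)⁴/32 = 7.85×10^-8 m⁴; J_DE = π(0.0136)⁴/32 = 3.36×10^-9 m⁴.
θ = (T/G)·Σ L_i/J_i = (5.319/38.2×10⁹)·(0.212/3.26×10^-9 + 0.0622/4.21×10^-10 + 0.534/7.85×10^-8 + 0.146/3.36×10^-9) = 0.03664 rad.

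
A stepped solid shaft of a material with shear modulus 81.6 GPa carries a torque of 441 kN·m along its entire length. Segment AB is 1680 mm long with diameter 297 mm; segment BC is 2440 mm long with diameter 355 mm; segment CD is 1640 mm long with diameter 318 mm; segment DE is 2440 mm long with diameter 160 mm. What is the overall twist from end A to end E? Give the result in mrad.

J_AB = π(0.297)⁴/32 = 7.64×10^-4 m⁴; J_BC = π(0.355)⁴/32 = 1.56×10^-3 m⁴; J_CD = π(0.318)⁴/32 = 1.00×10^-3 m⁴; J_DE = π(0.160)⁴/32 = 6.43×10^-5 m⁴.
θ = (T/G)·Σ L_i/J_i = (441000/81.6×10⁹)·(1.68/7.64×10^-4 + 2.44/1.56×10^-3 + 1.64/1.00×10^-3 + 2.44/6.43×10^-5) = 0.2341 rad.

234 mrad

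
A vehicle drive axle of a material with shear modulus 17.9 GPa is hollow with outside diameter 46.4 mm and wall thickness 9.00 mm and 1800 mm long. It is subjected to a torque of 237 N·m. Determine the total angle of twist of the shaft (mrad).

60.9 mrad

J = π(d_o⁴ − d_i⁴)/32 = π(0.0464⁴ − 0.0284⁴)/32 = 3.912×10^-7 m⁴.
θ = T·L/(G·J) = 237.0 × 1.80 / (17.9×10⁹ × 3.912×10^-7) = 0.06092 rad.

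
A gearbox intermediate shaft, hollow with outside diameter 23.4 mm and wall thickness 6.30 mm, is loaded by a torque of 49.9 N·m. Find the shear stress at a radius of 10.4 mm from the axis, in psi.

2680 psi

J = π(d_o⁴ − d_i⁴)/32 = π(0.0234⁴ − 0.0108⁴)/32 = 2.810×10^-8 m⁴.
Shear stress varies linearly with radius: τ = T·r/J = 49.90 × 0.0104 / 2.810×10^-8 = 1.847×10^7 Pa.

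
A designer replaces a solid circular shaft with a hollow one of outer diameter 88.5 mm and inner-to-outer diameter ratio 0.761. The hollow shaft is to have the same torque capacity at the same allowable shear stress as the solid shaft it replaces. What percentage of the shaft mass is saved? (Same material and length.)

44.7 %

Equal τ_max and T ⇒ the solid shaft needs d_s³ = d_o³(1−k⁴), so d_s = 88.5·(1−0.761⁴)^(1/3) = 77.23 mm.
Area ratio A_h/A_s = d_o²(1−k²)/d_s² = (1−k²)/(1−k⁴)^(2/3) = 0.5526.
Mass saving = 1 − 0.5526 = 44.7 %.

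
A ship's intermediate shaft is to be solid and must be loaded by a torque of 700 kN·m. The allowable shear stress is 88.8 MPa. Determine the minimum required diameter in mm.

For a solid shaft τ_max = 16T/(πd³), so d = (16T/(π τ_allow))^(1/3) = (16·700000/(π·8.88×10^7))^(1/3) = 0.3424 m.

342 mm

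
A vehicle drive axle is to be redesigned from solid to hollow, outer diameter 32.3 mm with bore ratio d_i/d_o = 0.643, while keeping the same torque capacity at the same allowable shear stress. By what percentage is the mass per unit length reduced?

33.5 %

Equal τ_max and T ⇒ the solid shaft needs d_s³ = d_o³(1−k⁴), so d_s = 32.3·(1−0.643⁴)^(1/3) = 30.34 mm.
Area ratio A_h/A_s = d_o²(1−k²)/d_s² = (1−k²)/(1−k⁴)^(2/3) = 0.6646.
Mass saving = 1 − 0.6646 = 33.5 %.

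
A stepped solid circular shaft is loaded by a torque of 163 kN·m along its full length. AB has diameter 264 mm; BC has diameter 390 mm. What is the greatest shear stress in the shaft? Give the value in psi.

Under the same torque, τ_max = 16T/(πd³) is largest where d is smallest — segment AB (d = 264 mm).
τ_max = 16·163000/(π·(0.264)³) = 4.512×10^7 Pa.

6540 psi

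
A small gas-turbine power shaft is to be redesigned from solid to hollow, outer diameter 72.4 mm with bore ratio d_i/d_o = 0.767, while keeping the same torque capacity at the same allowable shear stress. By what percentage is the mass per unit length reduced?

Equal τ_max and T ⇒ the solid shaft needs d_s³ = d_o³(1−k⁴), so d_s = 72.4·(1−0.767⁴)^(1/3) = 62.84 mm.
Area ratio A_h/A_s = d_o²(1−k²)/d_s² = (1−k²)/(1−k⁴)^(2/3) = 0.5465.
Mass saving = 1 − 0.5465 = 45.4 %.

45.4 %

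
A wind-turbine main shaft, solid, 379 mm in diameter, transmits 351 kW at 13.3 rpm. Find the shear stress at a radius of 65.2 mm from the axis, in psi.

1180 psi

ω = 2π·13.3/60 = 1.393 rad/s, so T = P/ω = 351×10³ / 1.393 = 252000 N·m.
J = πd⁴/32 = π(0.379)⁴/32 = 2.026×10^-3 m⁴.
Shear stress varies linearly with radius: τ = T·r/J = 252000 × 0.0652 / 2.026×10^-3 = 8.112×10^6 Pa.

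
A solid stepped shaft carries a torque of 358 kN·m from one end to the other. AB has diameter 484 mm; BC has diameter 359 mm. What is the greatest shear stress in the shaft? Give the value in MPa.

39.4 MPa

Under the same torque, τ_max = 16T/(πd³) is largest where d is smallest — segment BC (d = 359 mm).
τ_max = 16·358000/(π·(0.359)³) = 3.941×10^7 Pa.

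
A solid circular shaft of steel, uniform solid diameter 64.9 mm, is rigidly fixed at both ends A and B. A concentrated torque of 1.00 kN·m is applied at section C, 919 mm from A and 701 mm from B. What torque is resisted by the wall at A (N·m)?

With uniform GJ and both ends fixed, compatibility θ_AC = θ_CB gives T_A·a = T_B·b, together with T_A + T_B = T₀.
T_A = T₀·b/(a+b) = 1000·701/1620 = 432.7 N·m; T_B = 567.3 N·m.

433 N·m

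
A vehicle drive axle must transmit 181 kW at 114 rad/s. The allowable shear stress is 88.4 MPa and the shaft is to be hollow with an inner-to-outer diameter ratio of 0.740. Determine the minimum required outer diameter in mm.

ω = 114 rad/s, so T = P/ω = 181×10³ / 114.0 = 1588 N·m.
For a hollow shaft with d_i/d_o = 0.740: τ_max = 16T/(π d_o³ (1−k⁴)), so d_o = [16T/(π τ_allow (1−k⁴))]^(1/3) = [16·1588/(π·8.84×10^7·0.7001)]^(1/3) = 0.05074 m.

50.7 mm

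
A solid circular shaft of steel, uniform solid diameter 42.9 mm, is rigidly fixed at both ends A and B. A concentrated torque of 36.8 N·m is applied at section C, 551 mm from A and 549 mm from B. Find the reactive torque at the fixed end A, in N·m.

With uniform GJ and both ends fixed, compatibility θ_AC = θ_CB gives T_A·a = T_B·b, together with T_A + T_B = T₀.
T_A = T₀·b/(a+b) = 36.80·549/1100 = 18.37 N·m; T_B = 18.43 N·m.

18.4 N·m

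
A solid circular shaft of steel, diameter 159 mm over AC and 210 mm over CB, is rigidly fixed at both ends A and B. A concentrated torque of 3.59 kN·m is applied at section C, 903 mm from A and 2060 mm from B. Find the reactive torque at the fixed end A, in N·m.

1540 N·m

Compatibility: T_A·a/J_AC = T_B·b/J_CB with T_A + T_B = T₀.
J_AC = 6.27×10^-5 m⁴, J_CB = 1.91×10^-4 m⁴, so T_A = T₀·(J_AC/a)/((J_AC/a)+(J_CB/b)) = 1538 N·m, T_B = 2052 N·m.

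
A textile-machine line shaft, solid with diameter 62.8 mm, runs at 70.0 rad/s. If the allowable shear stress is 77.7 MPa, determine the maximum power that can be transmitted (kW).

265 kW

J = πd⁴/32 = π(0.0628)⁴/32 = 1.527×10^-6 m⁴.
T_max = τ_allow·J/r = 7.77×10^7 × 1.527×10^-6 / 0.0314 = 3779 N·m.
ω = 70.0 rad/s, so P_max = T_max·ω = 2.645×10^5 W.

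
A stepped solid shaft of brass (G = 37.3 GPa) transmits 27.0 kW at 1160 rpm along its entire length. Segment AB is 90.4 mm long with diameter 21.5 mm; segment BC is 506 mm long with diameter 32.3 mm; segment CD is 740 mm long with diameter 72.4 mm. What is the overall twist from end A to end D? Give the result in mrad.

ω = 2π·1160/60 = 121.5 rad/s, so T = P/ω = 27.0×10³ / 121.5 = 222.3 N·m.
J_AB = π(0.0215)⁴/32 = 2.10×10^-8 m⁴; J_BC = π(0.0323)⁴/32 = 1.07×10^-7 m⁴; J_CD = π(0.0724)⁴/32 = 2.70×10^-6 m⁴.
θ = (T/G)·Σ L_i/J_i = (222.3/37.3×10⁹)·(0.0904/2.10×10^-8 + 0.506/1.07×10^-7 + 0.740/2.70×10^-6) = 0.05553 rad.

55.5 mrad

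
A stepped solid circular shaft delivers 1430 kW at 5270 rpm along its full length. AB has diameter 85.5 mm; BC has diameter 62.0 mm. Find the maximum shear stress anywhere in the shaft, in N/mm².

ω = 2π·5270/60 = 551.9 rad/s, so T = P/ω = 1430×10³ / 551.9 = 2591 N·m.
Under the same torque, τ_max = 16T/(πd³) is largest where d is smallest — segment BC (d = 62.0 mm).
τ_max = 16·2591/(π·(0.0620)³) = 5.537×10^7 Pa.

55.4 N/mm²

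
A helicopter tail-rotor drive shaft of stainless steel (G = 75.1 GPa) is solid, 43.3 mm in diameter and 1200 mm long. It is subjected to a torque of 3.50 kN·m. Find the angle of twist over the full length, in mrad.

J = πd⁴/32 = π(0.0433)⁴/32 = 3.451×10^-7 m⁴.
θ = T·L/(G·J) = 3500 × 1.20 / (75.1×10⁹ × 3.451×10^-7) = 0.1621 rad.

162 mrad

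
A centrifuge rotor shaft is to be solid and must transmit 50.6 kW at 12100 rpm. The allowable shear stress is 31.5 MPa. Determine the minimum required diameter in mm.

ω = 2π·12100/60 = 1267 rad/s, so T = P/ω = 50.6×10³ / 1267 = 39.93 N·m.
For a solid shaft τ_max = 16T/(πd³), so d = (16T/(π τ_allow))^(1/3) = (16·39.93/(π·3.15×10^7))^(1/3) = 0.01862 m.

18.6 mm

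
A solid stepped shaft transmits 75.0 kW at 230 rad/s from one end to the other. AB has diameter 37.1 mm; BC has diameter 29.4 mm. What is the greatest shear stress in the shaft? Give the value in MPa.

ω = 230 rad/s, so T = P/ω = 75.0×10³ / 230.0 = 326.1 N·m.
Under the same torque, τ_max = 16T/(πd³) is largest where d is smallest — segment BC (d = 29.4 mm).
τ_max = 16·326.1/(π·(0.0294)³) = 6.535×10^7 Pa.

65.4 MPa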